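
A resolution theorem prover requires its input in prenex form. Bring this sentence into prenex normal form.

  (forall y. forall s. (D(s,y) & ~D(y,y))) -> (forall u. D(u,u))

Eliminate → and ↔ using ¬ and ∨.
  ~(forall y. forall s. (D(s,y) & ~D(y,y))) | (forall u. D(u,u))
Drive negations inward (¬∀x A ≡ ∃x ¬A, ¬∃x A ≡ ∀x ¬A, De Morgan for ∧/∨):
  (exists y. exists s. (~D(s,y) | D(y,y))) | (forall u. D(u,u))
All bound variables are already distinct, so no renaming is needed.
Pull the quantifiers to the front (each side's bound variable is not free in the other side):
  exists y. exists s. forall u. (~D(s,y) | D(y,y) | D(u,u))

exists y. exists s. forall u. (~D(s,y) | D(y,y) | D(u,u))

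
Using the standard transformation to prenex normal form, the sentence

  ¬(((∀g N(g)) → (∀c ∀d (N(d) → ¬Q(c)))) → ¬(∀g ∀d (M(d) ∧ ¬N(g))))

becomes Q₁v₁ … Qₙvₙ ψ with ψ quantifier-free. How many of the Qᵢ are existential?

1

Eliminate → and ↔ using ¬ and ∨.
  ¬(¬(¬(∀g N(g)) ∨ (∀c ∀d (¬N(d) ∨ ¬Q(c)))) ∨ ¬(∀g ∀d (M(d) ∧ ¬N(g))))
Drive negations inward (¬∀x A ≡ ∃x ¬A, ¬∃x A ≡ ∀x ¬A, De Morgan for ∧/∨):
  ((∃g ¬N(g)) ∨ (∀c ∀d (¬N(d) ∨ ¬Q(c)))) ∧ (∀g ∀d (M(d) ∧ ¬N(g)))
Give each quantifier a distinct variable: g↦p, d↦b.
  ((∃g ¬N(g)) ∨ (∀c ∀d (¬N(d) ∨ ¬Q(c)))) ∧ (∀p ∀b (M(b) ∧ ¬N(p)))
Finally move all quantifiers to the prefix:
  ∃g ∀c ∀d ∀p ∀b ((¬N(g) ∨ ¬N(d) ∨ ¬Q(c)) ∧ M(b) ∧ ¬N(p))
The prefix is ∃g ∀c ∀d ∀p ∀b: 4 universal, 1 existential.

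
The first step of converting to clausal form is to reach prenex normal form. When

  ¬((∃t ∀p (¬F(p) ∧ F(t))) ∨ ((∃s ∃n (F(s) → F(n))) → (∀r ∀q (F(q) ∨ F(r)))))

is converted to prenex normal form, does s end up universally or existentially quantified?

existential

Eliminate → and ↔ using ¬ and ∨.
  ¬((∃t ∀p (¬F(p) ∧ F(t))) ∨ ¬(∃s ∃n (¬F(s) ∨ F(n))) ∨ (∀r ∀q (F(q) ∨ F(r))))
Drive negations inward (¬∀x A ≡ ∃x ¬A, ¬∃x A ≡ ∀x ¬A, De Morgan for ∧/∨):
  (∀t ∃p (F(p) ∨ ¬F(t))) ∧ (∃s ∃n (¬F(s) ∨ F(n))) ∧ (∃r ∃q (¬F(q) ∧ ¬F(r)))
All bound variables are already distinct, so no renaming is needed.
Pull the quantifiers to the front (each side's bound variable is not free in the other side):
  ∀t ∃p ∃s ∃n ∃r ∃q ((F(p) ∨ ¬F(t)) ∧ (¬F(s) ∨ F(n)) ∧ ¬F(q) ∧ ¬F(r))
The quantifier ∃s sits under an even number of negations (counting the antecedent side of each →), so it remains existential.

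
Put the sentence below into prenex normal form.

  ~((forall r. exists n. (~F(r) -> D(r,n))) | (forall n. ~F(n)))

exists r. forall n. exists q. (~F(r) & ~D(r,n) & F(q))

Eliminate → and ↔ using ¬ and ∨.
  ~((forall r. exists n. (~~F(r) | D(r,n))) | (forall n. ~F(n)))
Move each ¬ inward, flipping quantifiers it crosses:
  (exists r. forall n. (~F(r) & ~D(r,n))) & (exists n. F(n))
Standardize variables apart so no two quantifiers bind the same name: n↦q.
  (exists r. forall n. (~F(r) & ~D(r,n))) & (exists q. F(q))
Extract every quantifier outward, since the variables are now distinct and don't occur free across branches:
  exists r. forall n. exists q. (~F(r) & ~D(r,n) & F(q))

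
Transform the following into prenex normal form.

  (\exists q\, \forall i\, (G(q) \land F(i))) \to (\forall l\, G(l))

First replace A → B with ¬A ∨ B.
  \neg (\exists q\, \forall i\, (G(q) \land F(i))) \lor (\forall l\, G(l))
Move each ¬ inward, flipping quantifiers it crosses:
  (\forall q\, \exists i\, (\neg G(q) \lor \neg F(i))) \lor (\forall l\, G(l))
Finally move all quantifiers to the prefix:
  \forall q\, \exists i\, \forall l\, (\neg G(q) \lor \neg F(i) \lor G(l))

\forall q\, \exists i\, \forall l\, (\neg G(q) \lor \neg F(i) \lor G(l))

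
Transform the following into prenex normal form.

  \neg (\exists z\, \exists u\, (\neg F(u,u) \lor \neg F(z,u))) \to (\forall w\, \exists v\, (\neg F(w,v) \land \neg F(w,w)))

Eliminate → and ↔ using ¬ and ∨.
  \neg \neg (\exists z\, \exists u\, (\neg F(u,u) \lor \neg F(z,u))) \lor (\forall w\, \exists v\, (\neg F(w,v) \land \neg F(w,w)))
Move each ¬ inward, flipping quantifiers it crosses:
  (\exists z\, \exists u\, (\neg F(u,u) \lor \neg F(z,u))) \lor (\forall w\, \exists v\, (\neg F(w,v) \land \neg F(w,w)))
All bound variables are already distinct, so no renaming is needed.
Pull the quantifiers to the front (each side's bound variable is not free in the other side):
  \exists z\, \exists u\, \forall w\, \exists v\, (\neg F(u,u) \lor \neg F(z,u) \lor \neg F(w,v) \land \neg F(w,w))

\exists z\, \exists u\, \forall w\, \exists v\, (\neg F(u,u) \lor \neg F(z,u) \lor \neg F(w,v) \land \neg F(w,w))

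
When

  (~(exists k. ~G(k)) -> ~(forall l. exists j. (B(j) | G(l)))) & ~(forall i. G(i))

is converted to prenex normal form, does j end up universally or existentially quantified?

Eliminate → and ↔ using ¬ and ∨.
  (~~(exists k. ~G(k)) | ~(forall l. exists j. (B(j) | G(l)))) & ~(forall i. G(i))
Push ¬ through the quantifiers and connectives to reach negation normal form:
  ((exists k. ~G(k)) | (exists l. forall j. (~B(j) & ~G(l)))) & (exists i. ~G(i))
All bound variables are already distinct, so no renaming is needed.
Pull the quantifiers to the front (each side's bound variable is not free in the other side):
  exists k. exists l. forall j. exists i. ((~G(k) | ~B(j) & ~G(l)) & ~G(i))
The quantifier exists j sits under an odd number of negations (counting the antecedent side of each →), so it flips to forall j.

universal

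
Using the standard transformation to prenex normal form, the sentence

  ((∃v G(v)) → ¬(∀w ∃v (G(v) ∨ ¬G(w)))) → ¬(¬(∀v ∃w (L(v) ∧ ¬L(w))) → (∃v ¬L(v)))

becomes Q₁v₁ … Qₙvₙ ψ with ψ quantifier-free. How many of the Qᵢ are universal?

First replace A → B with ¬A ∨ B.
  ¬(¬(∃v G(v)) ∨ ¬(∀w ∃v (G(v) ∨ ¬G(w)))) ∨ ¬(¬¬(∀v ∃w (L(v) ∧ ¬L(w))) ∨ (∃v ¬L(v)))
Drive negations inward (¬∀x A ≡ ∃x ¬A, ¬∃x A ≡ ∀x ¬A, De Morgan for ∧/∨):
  (∃v G(v)) ∧ (∀w ∃v (G(v) ∨ ¬G(w))) ∨ (∃v ∀w (¬L(v) ∨ L(w))) ∧ (∀v L(v))
Standardize variables apart so no two quantifiers bind the same name: v↦u1, v↦u, w↦r, v↦c.
  (∃v G(v)) ∧ (∀w ∃u1 (G(u1) ∨ ¬G(w))) ∨ (∃u ∀r (¬L(u) ∨ L(r))) ∧ (∀c L(c))
Pull the quantifiers to the front (each side's bound variable is not free in the other side):
  ∃v ∀w ∃u1 ∃u ∀r ∀c (G(v) ∧ (G(u1) ∨ ¬G(w)) ∨ (¬L(u) ∨ L(r)) ∧ L(c))
The prefix is ∃v ∀w ∃u1 ∃u ∀r ∀c: 3 universal, 3 existential.

3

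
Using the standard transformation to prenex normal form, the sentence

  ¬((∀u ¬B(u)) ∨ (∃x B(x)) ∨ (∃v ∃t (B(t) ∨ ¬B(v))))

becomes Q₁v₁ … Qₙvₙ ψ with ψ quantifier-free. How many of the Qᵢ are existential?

Drive negations inward (¬∀x A ≡ ∃x ¬A, ¬∃x A ≡ ∀x ¬A, De Morgan for ∧/∨):
  (∃u B(u)) ∧ (∀x ¬B(x)) ∧ (∀v ∀t (¬B(t) ∧ B(v)))
All bound variables are already distinct, so no renaming is needed.
Extract every quantifier outward, since the variables are now distinct and don't occur free across branches:
  ∃u ∀x ∀v ∀t (B(u) ∧ ¬B(x) ∧ ¬B(t) ∧ B(v))
The prefix is ∃u ∀x ∀v ∀t: 3 universal, 1 existential.

1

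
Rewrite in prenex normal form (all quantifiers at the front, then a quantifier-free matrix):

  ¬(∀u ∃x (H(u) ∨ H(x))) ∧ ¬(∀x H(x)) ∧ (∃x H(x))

∃u ∀x ∃v1 ∃y (¬H(u) ∧ ¬H(x) ∧ ¬H(v1) ∧ H(y))

Move each ¬ inward, flipping quantifiers it crosses:
  (∃u ∀x (¬H(u) ∧ ¬H(x))) ∧ (∃x ¬H(x)) ∧ (∃x H(x))
Standardize variables apart so no two quantifiers bind the same name: x↦v1, x↦y.
  (∃u ∀x (¬H(u) ∧ ¬H(x))) ∧ (∃v1 ¬H(v1)) ∧ (∃y H(y))
Pull the quantifiers to the front (each side's bound variable is not free in the other side):
  ∃u ∀x ∃v1 ∃y (¬H(u) ∧ ¬H(x) ∧ ¬H(v1) ∧ H(y))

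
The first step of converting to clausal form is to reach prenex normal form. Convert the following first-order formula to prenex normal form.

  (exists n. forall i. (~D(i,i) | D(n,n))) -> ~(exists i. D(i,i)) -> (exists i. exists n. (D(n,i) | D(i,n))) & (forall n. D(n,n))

forall n. exists i. exists y1. exists b. exists v. forall c. (D(i,i) & ~D(n,n) | D(y1,y1) | (D(v,b) | D(b,v)) & D(c,c))

Rewrite implications/biconditionals: A → B as ¬A ∨ B.
  ~(exists n. forall i. (~D(i,i) | D(n,n))) | ~~(exists i. D(i,i)) | (exists i. exists n. (D(n,i) | D(i,n))) & (forall n. D(n,n))
Drive negations inward (¬∀x A ≡ ∃x ¬A, ¬∃x A ≡ ∀x ¬A, De Morgan for ∧/∨):
  (forall n. exists i. (D(i,i) & ~D(n,n))) | (exists i. D(i,i)) | (exists i. exists n. (D(n,i) | D(i,n))) & (forall n. D(n,n))
Rename bound variables to avoid capture: i↦y1, i↦b, n↦v, n↦c.
  (forall n. exists i. (D(i,i) & ~D(n,n))) | (exists y1. D(y1,y1)) | (exists b. exists v. (D(v,b) | D(b,v))) & (forall c. D(c,c))
Pull the quantifiers to the front (each side's bound variable is not free in the other side):
  forall n. exists i. exists y1. exists b. exists v. forall c. (D(i,i) & ~D(n,n) | D(y1,y1) | (D(v,b) | D(b,v)) & D(c,c))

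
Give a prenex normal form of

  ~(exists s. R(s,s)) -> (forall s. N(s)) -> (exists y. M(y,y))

Rewrite implications/biconditionals: A → B as ¬A ∨ B.
  ~~(exists s. R(s,s)) | ~(forall s. N(s)) | (exists y. M(y,y))
Push ¬ through the quantifiers and connectives to reach negation normal form:
  (exists s. R(s,s)) | (exists s. ~N(s)) | (exists y. M(y,y))
Give each quantifier a distinct variable: s↦v1.
  (exists s. R(s,s)) | (exists v1. ~N(v1)) | (exists y. M(y,y))
Extract every quantifier outward, since the variables are now distinct and don't occur free across branches:
  exists s. exists v1. exists y. (R(s,s) | ~N(v1) | M(y,y))

exists s. exists v1. exists y. (R(s,s) | ~N(v1) | M(y,y))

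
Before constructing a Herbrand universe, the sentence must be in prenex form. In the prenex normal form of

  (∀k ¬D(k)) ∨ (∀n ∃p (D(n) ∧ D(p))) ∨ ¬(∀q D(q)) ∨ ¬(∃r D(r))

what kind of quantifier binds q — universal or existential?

existential

Move each ¬ inward, flipping quantifiers it crosses:
  (∀k ¬D(k)) ∨ (∀n ∃p (D(n) ∧ D(p))) ∨ (∃q ¬D(q)) ∨ (∀r ¬D(r))
Pull the quantifiers to the front (each side's bound variable is not free in the other side):
  ∀k ∀n ∃p ∃q ∀r (¬D(k) ∨ D(n) ∧ D(p) ∨ ¬D(q) ∨ ¬D(r))
The quantifier ∀q sits under an odd number of negations, so it flips to ∃q.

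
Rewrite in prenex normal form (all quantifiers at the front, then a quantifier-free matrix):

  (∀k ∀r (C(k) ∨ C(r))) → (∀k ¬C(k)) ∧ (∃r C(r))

∃k ∃r ∀c ∃x (¬C(k) ∧ ¬C(r) ∨ ¬C(c) ∧ C(x))

Rewrite implications/biconditionals: A → B as ¬A ∨ B.
  ¬(∀k ∀r (C(k) ∨ C(r))) ∨ (∀k ¬C(k)) ∧ (∃r C(r))
Drive negations inward (¬∀x A ≡ ∃x ¬A, ¬∃x A ≡ ∀x ¬A, De Morgan for ∧/∨):
  (∃k ∃r (¬C(k) ∧ ¬C(r))) ∨ (∀k ¬C(k)) ∧ (∃r C(r))
Rename bound variables to avoid capture: k↦c, r↦x.
  (∃k ∃r (¬C(k) ∧ ¬C(r))) ∨ (∀c ¬C(c)) ∧ (∃x C(x))
Finally move all quantifiers to the prefix:
  ∃k ∃r ∀c ∃x (¬C(k) ∧ ¬C(r) ∨ ¬C(c) ∧ C(x))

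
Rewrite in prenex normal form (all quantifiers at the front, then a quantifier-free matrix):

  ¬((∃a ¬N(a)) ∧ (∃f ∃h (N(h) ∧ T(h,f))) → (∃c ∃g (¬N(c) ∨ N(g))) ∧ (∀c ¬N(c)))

First replace A → B with ¬A ∨ B.
  ¬(¬((∃a ¬N(a)) ∧ (∃f ∃h (N(h) ∧ T(h,f)))) ∨ (∃c ∃g (¬N(c) ∨ N(g))) ∧ (∀c ¬N(c)))
Move each ¬ inward, flipping quantifiers it crosses:
  (∃a ¬N(a)) ∧ (∃f ∃h (N(h) ∧ T(h,f))) ∧ ((∀c ∀g (N(c) ∧ ¬N(g))) ∨ (∃c N(c)))
Rename bound variables to avoid capture: c↦x.
  (∃a ¬N(a)) ∧ (∃f ∃h (N(h) ∧ T(h,f))) ∧ ((∀c ∀g (N(c) ∧ ¬N(g))) ∨ (∃x N(x)))
Pull the quantifiers to the front (each side's bound variable is not free in the other side):
  ∃a ∃f ∃h ∀c ∀g ∃x (¬N(a) ∧ N(h) ∧ T(h,f) ∧ (N(c) ∧ ¬N(g) ∨ N(x)))

∃a ∃f ∃h ∀c ∀g ∃x (¬N(a) ∧ N(h) ∧ T(h,f) ∧ (N(c) ∧ ¬N(g) ∨ N(x)))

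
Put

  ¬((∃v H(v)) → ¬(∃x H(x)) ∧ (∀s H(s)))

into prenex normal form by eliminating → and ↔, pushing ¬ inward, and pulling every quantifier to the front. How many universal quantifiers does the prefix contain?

0

Rewrite implications/biconditionals: A → B as ¬A ∨ B.
  ¬(¬(∃v H(v)) ∨ ¬(∃x H(x)) ∧ (∀s H(s)))
Push ¬ through the quantifiers and connectives to reach negation normal form:
  (∃v H(v)) ∧ ((∃x H(x)) ∨ (∃s ¬H(s)))
All bound variables are already distinct, so no renaming is needed.
Extract every quantifier outward, since the variables are now distinct and don't occur free across branches:
  ∃v ∃x ∃s (H(v) ∧ (H(x) ∨ ¬H(s)))
The prefix is ∃v ∃x ∃s: 0 universal, 3 existential.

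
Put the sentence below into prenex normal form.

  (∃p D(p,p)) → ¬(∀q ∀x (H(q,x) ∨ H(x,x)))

Rewrite implications/biconditionals: A → B as ¬A ∨ B.
  ¬(∃p D(p,p)) ∨ ¬(∀q ∀x (H(q,x) ∨ H(x,x)))
Push ¬ through the quantifiers and connectives to reach negation normal form:
  (∀p ¬D(p,p)) ∨ (∃q ∃x (¬H(q,x) ∧ ¬H(x,x)))
All bound variables are already distinct, so no renaming is needed.
Pull the quantifiers to the front (each side's bound variable is not free in the other side):
  ∀p ∃q ∃x (¬D(p,p) ∨ ¬H(q,x) ∧ ¬H(x,x))

∀p ∃q ∃x (¬D(p,p) ∨ ¬H(q,x) ∧ ¬H(x,x))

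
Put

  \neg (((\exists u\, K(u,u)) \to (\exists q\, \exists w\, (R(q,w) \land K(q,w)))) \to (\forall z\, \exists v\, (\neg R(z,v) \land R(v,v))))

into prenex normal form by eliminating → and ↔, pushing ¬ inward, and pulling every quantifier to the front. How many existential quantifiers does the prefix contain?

Eliminate → and ↔ using ¬ and ∨.
  \neg (\neg (\neg (\exists u\, K(u,u)) \lor (\exists q\, \exists w\, (R(q,w) \land K(q,w)))) \lor (\forall z\, \exists v\, (\neg R(z,v) \land R(v,v))))
Move each ¬ inward, flipping quantifiers it crosses:
  ((\forall u\, \neg K(u,u)) \lor (\exists q\, \exists w\, (R(q,w) \land K(q,w)))) \land (\exists z\, \forall v\, (R(z,v) \lor \neg R(v,v)))
All bound variables are already distinct, so no renaming is needed.
Pull the quantifiers to the front (each side's bound variable is not free in the other side):
  \forall u\, \exists q\, \exists w\, \exists z\, \forall v\, ((\neg K(u,u) \lor R(q,w) \land K(q,w)) \land (R(z,v) \lor \neg R(v,v)))
The prefix is \forall u \exists q \exists w \exists z \forall v: 2 universal, 3 existential.

3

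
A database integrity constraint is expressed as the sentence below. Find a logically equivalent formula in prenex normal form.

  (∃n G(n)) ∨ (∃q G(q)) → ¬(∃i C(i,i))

∀n ∀q ∀i (¬G(n) ∧ ¬G(q) ∨ ¬C(i,i))

Eliminate → and ↔ using ¬ and ∨.
  ¬((∃n G(n)) ∨ (∃q G(q))) ∨ ¬(∃i C(i,i))
Drive negations inward (¬∀x A ≡ ∃x ¬A, ¬∃x A ≡ ∀x ¬A, De Morgan for ∧/∨):
  (∀n ¬G(n)) ∧ (∀q ¬G(q)) ∨ (∀i ¬C(i,i))
Extract every quantifier outward, since the variables are now distinct and don't occur free across branches:
  ∀n ∀q ∀i (¬G(n) ∧ ¬G(q) ∨ ¬C(i,i))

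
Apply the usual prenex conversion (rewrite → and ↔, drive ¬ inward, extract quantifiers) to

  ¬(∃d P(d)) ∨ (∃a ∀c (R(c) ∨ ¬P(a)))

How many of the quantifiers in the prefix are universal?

Move each ¬ inward, flipping quantifiers it crosses:
  (∀d ¬P(d)) ∨ (∃a ∀c (R(c) ∨ ¬P(a)))
All bound variables are already distinct, so no renaming is needed.
Finally move all quantifiers to the prefix:
  ∀d ∃a ∀c (¬P(d) ∨ R(c) ∨ ¬P(a))
The prefix is ∀d ∃a ∀c: 2 universal, 1 existential.

2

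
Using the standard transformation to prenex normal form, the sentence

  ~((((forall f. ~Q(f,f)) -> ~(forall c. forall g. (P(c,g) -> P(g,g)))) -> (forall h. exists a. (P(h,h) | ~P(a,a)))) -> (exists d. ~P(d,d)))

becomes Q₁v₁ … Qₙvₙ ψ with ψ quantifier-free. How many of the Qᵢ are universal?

5

Rewrite implications/biconditionals: A → B as ¬A ∨ B.
  ~(~(~(~(forall f. ~Q(f,f)) | ~(forall c. forall g. (~P(c,g) | P(g,g)))) | (forall h. exists a. (P(h,h) | ~P(a,a)))) | (exists d. ~P(d,d)))
Drive negations inward (¬∀x A ≡ ∃x ¬A, ¬∃x A ≡ ∀x ¬A, De Morgan for ∧/∨):
  ((forall f. ~Q(f,f)) & (forall c. forall g. (~P(c,g) | P(g,g))) | (forall h. exists a. (P(h,h) | ~P(a,a)))) & (forall d. P(d,d))
All bound variables are already distinct, so no renaming is needed.
Pull the quantifiers to the front (each side's bound variable is not free in the other side):
  forall f. forall c. forall g. forall h. exists a. forall d. ((~Q(f,f) & (~P(c,g) | P(g,g)) | P(h,h) | ~P(a,a)) & P(d,d))
The prefix is forall f forall c forall g forall h exists a forall d: 5 universal, 1 existential.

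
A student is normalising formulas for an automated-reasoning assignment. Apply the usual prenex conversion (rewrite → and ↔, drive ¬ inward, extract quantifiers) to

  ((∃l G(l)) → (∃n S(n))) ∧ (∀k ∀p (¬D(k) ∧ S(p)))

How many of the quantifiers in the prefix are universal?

3

First replace A → B with ¬A ∨ B.
  (¬(∃l G(l)) ∨ (∃n S(n))) ∧ (∀k ∀p (¬D(k) ∧ S(p)))
Drive negations inward (¬∀x A ≡ ∃x ¬A, ¬∃x A ≡ ∀x ¬A, De Morgan for ∧/∨):
  ((∀l ¬G(l)) ∨ (∃n S(n))) ∧ (∀k ∀p (¬D(k) ∧ S(p)))
Extract every quantifier outward, since the variables are now distinct and don't occur free across branches:
  ∀l ∃n ∀k ∀p ((¬G(l) ∨ S(n)) ∧ ¬D(k) ∧ S(p))
The prefix is ∀l ∃n ∀k ∀p: 3 universal, 1 existential.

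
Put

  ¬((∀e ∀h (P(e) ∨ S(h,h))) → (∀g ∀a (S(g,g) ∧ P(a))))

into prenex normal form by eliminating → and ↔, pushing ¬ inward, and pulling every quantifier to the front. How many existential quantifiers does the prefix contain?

Rewrite implications/biconditionals: A → B as ¬A ∨ B.
  ¬(¬(∀e ∀h (P(e) ∨ S(h,h))) ∨ (∀g ∀a (S(g,g) ∧ P(a))))
Push ¬ through the quantifiers and connectives to reach negation normal form:
  (∀e ∀h (P(e) ∨ S(h,h))) ∧ (∃g ∃a (¬S(g,g) ∨ ¬P(a)))
All bound variables are already distinct, so no renaming is needed.
Extract every quantifier outward, since the variables are now distinct and don't occur free across branches:
  ∀e ∀h ∃g ∃a ((P(e) ∨ S(h,h)) ∧ (¬S(g,g) ∨ ¬P(a)))
The prefix is ∀e ∀h ∃g ∃a: 2 universal, 2 existential.

2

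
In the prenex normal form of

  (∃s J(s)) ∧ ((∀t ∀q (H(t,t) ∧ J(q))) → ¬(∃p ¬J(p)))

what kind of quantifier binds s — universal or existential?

Eliminate → and ↔ using ¬ and ∨.
  (∃s J(s)) ∧ (¬(∀t ∀q (H(t,t) ∧ J(q))) ∨ ¬(∃p ¬J(p)))
Push ¬ through the quantifiers and connectives to reach negation normal form:
  (∃s J(s)) ∧ ((∃t ∃q (¬H(t,t) ∨ ¬J(q))) ∨ (∀p J(p)))
All bound variables are already distinct, so no renaming is needed.
Extract every quantifier outward, since the variables are now distinct and don't occur free across branches:
  ∃s ∃t ∃q ∀p (J(s) ∧ (¬H(t,t) ∨ ¬J(q) ∨ J(p)))
The quantifier ∃s sits under an even number of negations (counting the antecedent side of each →), so it remains existential.

existential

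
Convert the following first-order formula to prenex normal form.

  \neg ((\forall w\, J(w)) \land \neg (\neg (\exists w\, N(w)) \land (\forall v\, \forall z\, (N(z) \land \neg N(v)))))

Drive negations inward (¬∀x A ≡ ∃x ¬A, ¬∃x A ≡ ∀x ¬A, De Morgan for ∧/∨):
  (\exists w\, \neg J(w)) \lor (\forall w\, \neg N(w)) \land (\forall v\, \forall z\, (N(z) \land \neg N(v)))
Give each quantifier a distinct variable: w↦y.
  (\exists w\, \neg J(w)) \lor (\forall y\, \neg N(y)) \land (\forall v\, \forall z\, (N(z) \land \neg N(v)))
Finally move all quantifiers to the prefix:
  \exists w\, \forall y\, \forall v\, \forall z\, (\neg J(w) \lor \neg N(y) \land N(z) \land \neg N(v))

\exists w\, \forall y\, \forall v\, \forall z\, (\neg J(w) \lor \neg N(y) \land N(z) \land \neg N(v))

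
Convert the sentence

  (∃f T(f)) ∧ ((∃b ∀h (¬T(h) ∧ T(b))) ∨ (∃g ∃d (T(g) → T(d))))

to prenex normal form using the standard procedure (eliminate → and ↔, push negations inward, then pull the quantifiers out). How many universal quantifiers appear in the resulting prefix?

Rewrite implications/biconditionals: A → B as ¬A ∨ B.
  (∃f T(f)) ∧ ((∃b ∀h (¬T(h) ∧ T(b))) ∨ (∃g ∃d (¬T(g) ∨ T(d))))
Pull the quantifiers to the front (each side's bound variable is not free in the other side):
  ∃f ∃b ∀h ∃g ∃d (T(f) ∧ (¬T(h) ∧ T(b) ∨ ¬T(g) ∨ T(d)))
The prefix is ∃f ∃b ∀h ∃g ∃d: 1 universal, 4 existential.

1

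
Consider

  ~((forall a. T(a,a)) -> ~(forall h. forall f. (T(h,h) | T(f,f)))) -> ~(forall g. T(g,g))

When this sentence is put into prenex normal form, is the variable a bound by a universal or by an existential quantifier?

existential

Eliminate → and ↔ using ¬ and ∨.
  ~~(~(forall a. T(a,a)) | ~(forall h. forall f. (T(h,h) | T(f,f)))) | ~(forall g. T(g,g))
Drive negations inward (¬∀x A ≡ ∃x ¬A, ¬∃x A ≡ ∀x ¬A, De Morgan for ∧/∨):
  (exists a. ~T(a,a)) | (exists h. exists f. (~T(h,h) & ~T(f,f))) | (exists g. ~T(g,g))
All bound variables are already distinct, so no renaming is needed.
Extract every quantifier outward, since the variables are now distinct and don't occur free across branches:
  exists a. exists h. exists f. exists g. (~T(a,a) | ~T(h,h) & ~T(f,f) | ~T(g,g))
The quantifier forall a sits under an odd number of negations (counting the antecedent side of each →), so it flips to exists a.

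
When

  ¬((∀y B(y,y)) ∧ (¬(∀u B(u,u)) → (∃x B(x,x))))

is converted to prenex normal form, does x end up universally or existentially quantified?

universal

First replace A → B with ¬A ∨ B.
  ¬((∀y B(y,y)) ∧ (¬¬(∀u B(u,u)) ∨ (∃x B(x,x))))
Push ¬ through the quantifiers and connectives to reach negation normal form:
  (∃y ¬B(y,y)) ∨ (∃u ¬B(u,u)) ∧ (∀x ¬B(x,x))
All bound variables are already distinct, so no renaming is needed.
Pull the quantifiers to the front (each side's bound variable is not free in the other side):
  ∃y ∃u ∀x (¬B(y,y) ∨ ¬B(u,u) ∧ ¬B(x,x))
The quantifier ∃x sits under an odd number of negations (counting the antecedent side of each →), so it flips to ∀x.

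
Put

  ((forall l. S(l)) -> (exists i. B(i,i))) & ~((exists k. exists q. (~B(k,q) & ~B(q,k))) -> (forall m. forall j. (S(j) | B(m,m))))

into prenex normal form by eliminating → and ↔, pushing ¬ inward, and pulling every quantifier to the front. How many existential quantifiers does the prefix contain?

Eliminate → and ↔ using ¬ and ∨.
  (~(forall l. S(l)) | (exists i. B(i,i))) & ~(~(exists k. exists q. (~B(k,q) & ~B(q,k))) | (forall m. forall j. (S(j) | B(m,m))))
Move each ¬ inward, flipping quantifiers it crosses:
  ((exists l. ~S(l)) | (exists i. B(i,i))) & (exists k. exists q. (~B(k,q) & ~B(q,k))) & (exists m. exists j. (~S(j) & ~B(m,m)))
All bound variables are already distinct, so no renaming is needed.
Finally move all quantifiers to the prefix:
  exists l. exists i. exists k. exists q. exists m. exists j. ((~S(l) | B(i,i)) & ~B(k,q) & ~B(q,k) & ~S(j) & ~B(m,m))
The prefix is exists l exists i exists k exists q exists m exists j: 0 universal, 6 existential.

6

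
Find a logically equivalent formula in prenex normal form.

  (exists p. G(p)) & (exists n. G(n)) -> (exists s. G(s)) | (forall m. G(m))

forall p. forall n. exists s. forall m. (~G(p) | ~G(n) | G(s) | G(m))

First replace A → B with ¬A ∨ B.
  ~((exists p. G(p)) & (exists n. G(n))) | (exists s. G(s)) | (forall m. G(m))
Move each ¬ inward, flipping quantifiers it crosses:
  (forall p. ~G(p)) | (forall n. ~G(n)) | (exists s. G(s)) | (forall m. G(m))
All bound variables are already distinct, so no renaming is needed.
Extract every quantifier outward, since the variables are now distinct and don't occur free across branches:
  forall p. forall n. exists s. forall m. (~G(p) | ~G(n) | G(s) | G(m))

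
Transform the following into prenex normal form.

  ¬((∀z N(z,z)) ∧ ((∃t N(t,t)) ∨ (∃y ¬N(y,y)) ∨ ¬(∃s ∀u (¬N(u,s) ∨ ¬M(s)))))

Drive negations inward (¬∀x A ≡ ∃x ¬A, ¬∃x A ≡ ∀x ¬A, De Morgan for ∧/∨):
  (∃z ¬N(z,z)) ∨ (∀t ¬N(t,t)) ∧ (∀y N(y,y)) ∧ (∃s ∀u (¬N(u,s) ∨ ¬M(s)))
All bound variables are already distinct, so no renaming is needed.
Finally move all quantifiers to the prefix:
  ∃z ∀t ∀y ∃s ∀u (¬N(z,z) ∨ ¬N(t,t) ∧ N(y,y) ∧ (¬N(u,s) ∨ ¬M(s)))

∃z ∀t ∀y ∃s ∀u (¬N(z,z) ∨ ¬N(t,t) ∧ N(y,y) ∧ (¬N(u,s) ∨ ¬M(s)))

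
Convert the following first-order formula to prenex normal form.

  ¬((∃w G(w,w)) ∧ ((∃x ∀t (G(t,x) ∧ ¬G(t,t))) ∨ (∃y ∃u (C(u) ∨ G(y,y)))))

Move each ¬ inward, flipping quantifiers it crosses:
  (∀w ¬G(w,w)) ∨ (∀x ∃t (¬G(t,x) ∨ G(t,t))) ∧ (∀y ∀u (¬C(u) ∧ ¬G(y,y)))
Pull the quantifiers to the front (each side's bound variable is not free in the other side):
  ∀w ∀x ∃t ∀y ∀u (¬G(w,w) ∨ (¬G(t,x) ∨ G(t,t)) ∧ ¬C(u) ∧ ¬G(y,y))

∀w ∀x ∃t ∀y ∀u (¬G(w,w) ∨ (¬G(t,x) ∨ G(t,t)) ∧ ¬C(u) ∧ ¬G(y,y))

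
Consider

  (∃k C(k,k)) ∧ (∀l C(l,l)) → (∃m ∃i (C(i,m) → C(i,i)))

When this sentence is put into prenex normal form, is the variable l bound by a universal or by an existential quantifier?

Rewrite implications/biconditionals: A → B as ¬A ∨ B.
  ¬((∃k C(k,k)) ∧ (∀l C(l,l))) ∨ (∃m ∃i (¬C(i,m) ∨ C(i,i)))
Push ¬ through the quantifiers and connectives to reach negation normal form:
  (∀k ¬C(k,k)) ∨ (∃l ¬C(l,l)) ∨ (∃m ∃i (¬C(i,m) ∨ C(i,i)))
Extract every quantifier outward, since the variables are now distinct and don't occur free across branches:
  ∀k ∃l ∃m ∃i (¬C(k,k) ∨ ¬C(l,l) ∨ ¬C(i,m) ∨ C(i,i))
The quantifier ∀l sits under an odd number of negations (counting the antecedent side of each →), so it flips to ∃l.

existential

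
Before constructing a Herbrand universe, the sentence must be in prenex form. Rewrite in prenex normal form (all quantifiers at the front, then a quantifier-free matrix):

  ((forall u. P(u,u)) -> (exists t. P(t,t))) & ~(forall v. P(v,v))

exists u. exists t. exists v. ((~P(u,u) | P(t,t)) & ~P(v,v))

Eliminate → and ↔ using ¬ and ∨.
  (~(forall u. P(u,u)) | (exists t. P(t,t))) & ~(forall v. P(v,v))
Push ¬ through the quantifiers and connectives to reach negation normal form:
  ((exists u. ~P(u,u)) | (exists t. P(t,t))) & (exists v. ~P(v,v))
Extract every quantifier outward, since the variables are now distinct and don't occur free across branches:
  exists u. exists t. exists v. ((~P(u,u) | P(t,t)) & ~P(v,v))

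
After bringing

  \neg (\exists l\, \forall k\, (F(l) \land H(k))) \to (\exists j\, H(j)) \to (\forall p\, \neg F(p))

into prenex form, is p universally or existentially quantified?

universal

Rewrite implications/biconditionals: A → B as ¬A ∨ B.
  \neg \neg (\exists l\, \forall k\, (F(l) \land H(k))) \lor \neg (\exists j\, H(j)) \lor (\forall p\, \neg F(p))
Move each ¬ inward, flipping quantifiers it crosses:
  (\exists l\, \forall k\, (F(l) \land H(k))) \lor (\forall j\, \neg H(j)) \lor (\forall p\, \neg F(p))
Extract every quantifier outward, since the variables are now distinct and don't occur free across branches:
  \exists l\, \forall k\, \forall j\, \forall p\, (F(l) \land H(k) \lor \neg H(j) \lor \neg F(p))
The quantifier \forall p sits under an even number of negations (counting the antecedent side of each →), so it remains universal.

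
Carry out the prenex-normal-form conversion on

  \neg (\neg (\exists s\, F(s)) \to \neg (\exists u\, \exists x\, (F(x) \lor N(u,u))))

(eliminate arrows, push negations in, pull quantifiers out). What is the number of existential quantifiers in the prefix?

2

First replace A → B with ¬A ∨ B.
  \neg (\neg \neg (\exists s\, F(s)) \lor \neg (\exists u\, \exists x\, (F(x) \lor N(u,u))))
Move each ¬ inward, flipping quantifiers it crosses:
  (\forall s\, \neg F(s)) \land (\exists u\, \exists x\, (F(x) \lor N(u,u)))
Finally move all quantifiers to the prefix:
  \forall s\, \exists u\, \exists x\, (\neg F(s) \land (F(x) \lor N(u,u)))
The prefix is \forall s \exists u \exists x: 1 universal, 2 existential.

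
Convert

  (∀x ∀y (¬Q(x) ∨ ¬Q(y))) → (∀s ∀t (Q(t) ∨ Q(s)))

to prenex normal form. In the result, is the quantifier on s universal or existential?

universal

Eliminate → and ↔ using ¬ and ∨.
  ¬(∀x ∀y (¬Q(x) ∨ ¬Q(y))) ∨ (∀s ∀t (Q(t) ∨ Q(s)))
Move each ¬ inward, flipping quantifiers it crosses:
  (∃x ∃y (Q(x) ∧ Q(y))) ∨ (∀s ∀t (Q(t) ∨ Q(s)))
Extract every quantifier outward, since the variables are now distinct and don't occur free across branches:
  ∃x ∃y ∀s ∀t (Q(x) ∧ Q(y) ∨ Q(t) ∨ Q(s))
The quantifier ∀s sits under an even number of negations (counting the antecedent side of each →), so it remains universal.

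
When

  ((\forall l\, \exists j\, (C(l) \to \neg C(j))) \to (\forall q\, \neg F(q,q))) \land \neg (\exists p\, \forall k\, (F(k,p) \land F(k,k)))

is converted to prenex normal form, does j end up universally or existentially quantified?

universal

Eliminate → and ↔ using ¬ and ∨.
  (\neg (\forall l\, \exists j\, (\neg C(l) \lor \neg C(j))) \lor (\forall q\, \neg F(q,q))) \land \neg (\exists p\, \forall k\, (F(k,p) \land F(k,k)))
Push ¬ through the quantifiers and connectives to reach negation normal form:
  ((\exists l\, \forall j\, (C(l) \land C(j))) \lor (\forall q\, \neg F(q,q))) \land (\forall p\, \exists k\, (\neg F(k,p) \lor \neg F(k,k)))
Pull the quantifiers to the front (each side's bound variable is not free in the other side):
  \exists l\, \forall j\, \forall q\, \forall p\, \exists k\, ((C(l) \land C(j) \lor \neg F(q,q)) \land (\neg F(k,p) \lor \neg F(k,k)))
The quantifier \exists j sits under an odd number of negations (counting the antecedent side of each →), so it flips to \forall j.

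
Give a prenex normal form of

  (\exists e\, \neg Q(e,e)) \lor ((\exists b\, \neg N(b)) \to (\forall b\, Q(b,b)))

Eliminate → and ↔ using ¬ and ∨.
  (\exists e\, \neg Q(e,e)) \lor \neg (\exists b\, \neg N(b)) \lor (\forall b\, Q(b,b))
Move each ¬ inward, flipping quantifiers it crosses:
  (\exists e\, \neg Q(e,e)) \lor (\forall b\, N(b)) \lor (\forall b\, Q(b,b))
Standardize variables apart so no two quantifiers bind the same name: b↦x1.
  (\exists e\, \neg Q(e,e)) \lor (\forall b\, N(b)) \lor (\forall x1\, Q(x1,x1))
Finally move all quantifiers to the prefix:
  \exists e\, \forall b\, \forall x1\, (\neg Q(e,e) \lor N(b) \lor Q(x1,x1))

\exists e\, \forall b\, \forall x1\, (\neg Q(e,e) \lor N(b) \lor Q(x1,x1))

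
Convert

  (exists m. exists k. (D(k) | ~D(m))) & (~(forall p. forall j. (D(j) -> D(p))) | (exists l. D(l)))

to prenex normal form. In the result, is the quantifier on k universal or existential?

existential

Rewrite implications/biconditionals: A → B as ¬A ∨ B.
  (exists m. exists k. (D(k) | ~D(m))) & (~(forall p. forall j. (~D(j) | D(p))) | (exists l. D(l)))
Drive negations inward (¬∀x A ≡ ∃x ¬A, ¬∃x A ≡ ∀x ¬A, De Morgan for ∧/∨):
  (exists m. exists k. (D(k) | ~D(m))) & ((exists p. exists j. (D(j) & ~D(p))) | (exists l. D(l)))
Finally move all quantifiers to the prefix:
  exists m. exists k. exists p. exists j. exists l. ((D(k) | ~D(m)) & (D(j) & ~D(p) | D(l)))
The quantifier exists k sits under an even number of negations (counting the antecedent side of each →), so it remains existential.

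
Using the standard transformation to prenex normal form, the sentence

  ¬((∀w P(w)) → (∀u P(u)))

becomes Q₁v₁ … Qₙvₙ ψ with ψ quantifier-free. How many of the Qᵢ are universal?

Rewrite implications/biconditionals: A → B as ¬A ∨ B.
  ¬(¬(∀w P(w)) ∨ (∀u P(u)))
Move each ¬ inward, flipping quantifiers it crosses:
  (∀w P(w)) ∧ (∃u ¬P(u))
All bound variables are already distinct, so no renaming is needed.
Finally move all quantifiers to the prefix:
  ∀w ∃u (P(w) ∧ ¬P(u))
The prefix is ∀w ∃u: 1 universal, 1 existential.

1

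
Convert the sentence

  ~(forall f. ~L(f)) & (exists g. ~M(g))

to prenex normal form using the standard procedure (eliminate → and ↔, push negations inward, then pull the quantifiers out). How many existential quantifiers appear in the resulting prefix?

Drive negations inward (¬∀x A ≡ ∃x ¬A, ¬∃x A ≡ ∀x ¬A, De Morgan for ∧/∨):
  (exists f. L(f)) & (exists g. ~M(g))
All bound variables are already distinct, so no renaming is needed.
Pull the quantifiers to the front (each side's bound variable is not free in the other side):
  exists f. exists g. (L(f) & ~M(g))
The prefix is exists f exists g: 0 universal, 2 existential.

2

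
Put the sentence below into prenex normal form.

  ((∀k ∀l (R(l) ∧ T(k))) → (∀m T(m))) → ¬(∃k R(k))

Eliminate → and ↔ using ¬ and ∨.
  ¬(¬(∀k ∀l (R(l) ∧ T(k))) ∨ (∀m T(m))) ∨ ¬(∃k R(k))
Move each ¬ inward, flipping quantifiers it crosses:
  (∀k ∀l (R(l) ∧ T(k))) ∧ (∃m ¬T(m)) ∨ (∀k ¬R(k))
Rename bound variables to avoid capture: k↦y1.
  (∀k ∀l (R(l) ∧ T(k))) ∧ (∃m ¬T(m)) ∨ (∀y1 ¬R(y1))
Extract every quantifier outward, since the variables are now distinct and don't occur free across branches:
  ∀k ∀l ∃m ∀y1 (R(l) ∧ T(k) ∧ ¬T(m) ∨ ¬R(y1))

∀k ∀l ∃m ∀y1 (R(l) ∧ T(k) ∧ ¬T(m) ∨ ¬R(y1))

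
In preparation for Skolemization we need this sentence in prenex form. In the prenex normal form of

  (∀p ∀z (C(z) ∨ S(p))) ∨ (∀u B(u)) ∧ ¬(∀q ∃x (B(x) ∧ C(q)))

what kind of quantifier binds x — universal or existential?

universal

Move each ¬ inward, flipping quantifiers it crosses:
  (∀p ∀z (C(z) ∨ S(p))) ∨ (∀u B(u)) ∧ (∃q ∀x (¬B(x) ∨ ¬C(q)))
All bound variables are already distinct, so no renaming is needed.
Extract every quantifier outward, since the variables are now distinct and don't occur free across branches:
  ∀p ∀z ∀u ∃q ∀x (C(z) ∨ S(p) ∨ B(u) ∧ (¬B(x) ∨ ¬C(q)))
The quantifier ∃x sits under an odd number of negations, so it flips to ∀x.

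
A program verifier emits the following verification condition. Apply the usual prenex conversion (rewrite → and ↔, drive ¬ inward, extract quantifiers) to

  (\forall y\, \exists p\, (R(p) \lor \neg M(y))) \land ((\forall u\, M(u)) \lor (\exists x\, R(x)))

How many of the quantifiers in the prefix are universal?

All bound variables are already distinct, so no renaming is needed.
Finally move all quantifiers to the prefix:
  \forall y\, \exists p\, \forall u\, \exists x\, ((R(p) \lor \neg M(y)) \land (M(u) \lor R(x)))
The prefix is \forall y \exists p \forall u \exists x: 2 universal, 2 existential.

2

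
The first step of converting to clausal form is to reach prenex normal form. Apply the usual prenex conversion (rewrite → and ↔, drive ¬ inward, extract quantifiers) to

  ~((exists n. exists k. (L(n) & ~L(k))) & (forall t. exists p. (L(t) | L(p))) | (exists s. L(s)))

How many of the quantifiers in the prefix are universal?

4

Move each ¬ inward, flipping quantifiers it crosses:
  ((forall n. forall k. (~L(n) | L(k))) | (exists t. forall p. (~L(t) & ~L(p)))) & (forall s. ~L(s))
All bound variables are already distinct, so no renaming is needed.
Extract every quantifier outward, since the variables are now distinct and don't occur free across branches:
  forall n. forall k. exists t. forall p. forall s. ((~L(n) | L(k) | ~L(t) & ~L(p)) & ~L(s))
The prefix is forall n forall k exists t forall p forall s: 4 universal, 1 existential.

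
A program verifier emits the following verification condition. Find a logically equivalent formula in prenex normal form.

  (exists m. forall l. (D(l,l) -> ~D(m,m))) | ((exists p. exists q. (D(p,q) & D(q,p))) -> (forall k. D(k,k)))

First replace A → B with ¬A ∨ B.
  (exists m. forall l. (~D(l,l) | ~D(m,m))) | ~(exists p. exists q. (D(p,q) & D(q,p))) | (forall k. D(k,k))
Push ¬ through the quantifiers and connectives to reach negation normal form:
  (exists m. forall l. (~D(l,l) | ~D(m,m))) | (forall p. forall q. (~D(p,q) | ~D(q,p))) | (forall k. D(k,k))
Finally move all quantifiers to the prefix:
  exists m. forall l. forall p. forall q. forall k. (~D(l,l) | ~D(m,m) | ~D(p,q) | ~D(q,p) | D(k,k))

exists m. forall l. forall p. forall q. forall k. (~D(l,l) | ~D(m,m) | ~D(p,q) | ~D(q,p) | D(k,k))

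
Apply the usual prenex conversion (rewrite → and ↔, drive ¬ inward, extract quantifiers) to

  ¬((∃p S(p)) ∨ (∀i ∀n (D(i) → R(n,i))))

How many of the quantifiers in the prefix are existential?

2

Eliminate → and ↔ using ¬ and ∨.
  ¬((∃p S(p)) ∨ (∀i ∀n (¬D(i) ∨ R(n,i))))
Move each ¬ inward, flipping quantifiers it crosses:
  (∀p ¬S(p)) ∧ (∃i ∃n (D(i) ∧ ¬R(n,i)))
Finally move all quantifiers to the prefix:
  ∀p ∃i ∃n (¬S(p) ∧ D(i) ∧ ¬R(n,i))
The prefix is ∀p ∃i ∃n: 1 universal, 2 existential.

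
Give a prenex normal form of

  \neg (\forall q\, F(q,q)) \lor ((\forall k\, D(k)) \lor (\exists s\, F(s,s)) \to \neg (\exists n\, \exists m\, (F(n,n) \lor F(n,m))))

\exists q\, \exists k\, \forall s\, \forall n\, \forall m\, (\neg F(q,q) \lor \neg D(k) \land \neg F(s,s) \lor \neg F(n,n) \land \neg F(n,m))

First replace A → B with ¬A ∨ B.
  \neg (\forall q\, F(q,q)) \lor \neg ((\forall k\, D(k)) \lor (\exists s\, F(s,s))) \lor \neg (\exists n\, \exists m\, (F(n,n) \lor F(n,m)))
Move each ¬ inward, flipping quantifiers it crosses:
  (\exists q\, \neg F(q,q)) \lor (\exists k\, \neg D(k)) \land (\forall s\, \neg F(s,s)) \lor (\forall n\, \forall m\, (\neg F(n,n) \land \neg F(n,m)))
All bound variables are already distinct, so no renaming is needed.
Pull the quantifiers to the front (each side's bound variable is not free in the other side):
  \exists q\, \exists k\, \forall s\, \forall n\, \forall m\, (\neg F(q,q) \lor \neg D(k) \land \neg F(s,s) \lor \neg F(n,n) \land \neg F(n,m))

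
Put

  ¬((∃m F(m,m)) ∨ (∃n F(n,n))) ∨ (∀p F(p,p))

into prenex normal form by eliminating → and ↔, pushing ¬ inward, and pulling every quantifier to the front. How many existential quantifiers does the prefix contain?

0

Move each ¬ inward, flipping quantifiers it crosses:
  (∀m ¬F(m,m)) ∧ (∀n ¬F(n,n)) ∨ (∀p F(p,p))
All bound variables are already distinct, so no renaming is needed.
Finally move all quantifiers to the prefix:
  ∀m ∀n ∀p (¬F(m,m) ∧ ¬F(n,n) ∨ F(p,p))
The prefix is ∀m ∀n ∀p: 3 universal, 0 existential.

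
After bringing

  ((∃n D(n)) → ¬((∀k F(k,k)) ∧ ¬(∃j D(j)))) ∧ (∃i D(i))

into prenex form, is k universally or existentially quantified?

existential

Rewrite implications/biconditionals: A → B as ¬A ∨ B.
  (¬(∃n D(n)) ∨ ¬((∀k F(k,k)) ∧ ¬(∃j D(j)))) ∧ (∃i D(i))
Drive negations inward (¬∀x A ≡ ∃x ¬A, ¬∃x A ≡ ∀x ¬A, De Morgan for ∧/∨):
  ((∀n ¬D(n)) ∨ (∃k ¬F(k,k)) ∨ (∃j D(j))) ∧ (∃i D(i))
All bound variables are already distinct, so no renaming is needed.
Finally move all quantifiers to the prefix:
  ∀n ∃k ∃j ∃i ((¬D(n) ∨ ¬F(k,k) ∨ D(j)) ∧ D(i))
The quantifier ∀k sits under an odd number of negations (counting the antecedent side of each →), so it flips to ∃k.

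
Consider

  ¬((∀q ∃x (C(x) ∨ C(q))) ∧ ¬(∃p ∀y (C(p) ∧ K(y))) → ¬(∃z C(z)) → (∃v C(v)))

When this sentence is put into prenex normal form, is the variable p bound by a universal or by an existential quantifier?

Rewrite implications/biconditionals: A → B as ¬A ∨ B.
  ¬(¬((∀q ∃x (C(x) ∨ C(q))) ∧ ¬(∃p ∀y (C(p) ∧ K(y)))) ∨ ¬¬(∃z C(z)) ∨ (∃v C(v)))
Drive negations inward (¬∀x A ≡ ∃x ¬A, ¬∃x A ≡ ∀x ¬A, De Morgan for ∧/∨):
  (∀q ∃x (C(x) ∨ C(q))) ∧ (∀p ∃y (¬C(p) ∨ ¬K(y))) ∧ (∀z ¬C(z)) ∧ (∀v ¬C(v))
Pull the quantifiers to the front (each side's bound variable is not free in the other side):
  ∀q ∃x ∀p ∃y ∀z ∀v ((C(x) ∨ C(q)) ∧ (¬C(p) ∨ ¬K(y)) ∧ ¬C(z) ∧ ¬C(v))
The quantifier ∃p sits under an odd number of negations (counting the antecedent side of each →), so it flips to ∀p.

universal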